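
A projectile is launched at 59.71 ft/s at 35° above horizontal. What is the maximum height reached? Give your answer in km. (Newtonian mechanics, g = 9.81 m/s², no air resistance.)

v₀ = 59.71 ft/s × 0.3048 = 18.1996 m/s
H = v₀² × sin²(θ) / (2g) = 18.1996² × sin(35°)² / (2 × 9.81) = 331.225 × 0.32899 / 19.62 = 5.55401 m
H = 5.55401 m / 1000.0 = 0.005554 km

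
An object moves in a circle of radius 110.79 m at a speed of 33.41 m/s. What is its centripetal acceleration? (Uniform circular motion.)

a_c = v²/r = 33.41²/110.79 = 1116.2281/110.79 = 10.08 m/s²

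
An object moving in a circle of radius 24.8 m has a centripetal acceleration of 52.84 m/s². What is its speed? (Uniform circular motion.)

v = √(a_c × r) = √(52.84 × 24.8) = 36.2 m/s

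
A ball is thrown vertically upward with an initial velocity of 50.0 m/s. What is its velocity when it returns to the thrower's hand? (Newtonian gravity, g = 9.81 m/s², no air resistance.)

By conservation of energy (no air resistance), the ball returns to the throw height with the same speed as launch, but directed downward.
|v_ground| = v₀ = 50.0 m/s
v_ground = 50.0 m/s (downward)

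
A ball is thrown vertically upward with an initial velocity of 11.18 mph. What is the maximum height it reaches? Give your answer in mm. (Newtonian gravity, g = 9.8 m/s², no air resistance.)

v₀ = 11.18 mph × 0.44704 = 4.99791 m/s
h_max = v₀² / (2g) = 4.99791² / (2 × 9.8) = 24.9791 / 19.6 = 1.27444 m
h_max = 1.27444 m / 0.001 = 1274 mm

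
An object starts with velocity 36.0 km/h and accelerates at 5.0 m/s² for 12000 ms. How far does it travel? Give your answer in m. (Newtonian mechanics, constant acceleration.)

v₀ = 36.0 km/h × 0.2777777777777778 = 10.0 m/s
t = 12000 ms × 0.001 = 12.0 s
d = v₀ × t + ½ × a × t² = 10.0 × 12.0 + 0.5 × 5.0 × 12.0² = 480.0 m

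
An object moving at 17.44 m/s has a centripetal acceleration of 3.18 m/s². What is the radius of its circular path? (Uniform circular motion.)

r = v²/a_c = 17.44²/3.18 = 95.65 m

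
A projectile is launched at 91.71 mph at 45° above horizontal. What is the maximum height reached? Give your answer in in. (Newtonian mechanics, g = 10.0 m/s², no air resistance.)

v₀ = 91.71 mph × 0.44704 = 40.998 m/s
H = v₀² × sin²(θ) / (2g) = 40.998² × sin(45°)² / (2 × 10.0) = 1680.84 × 0.5 / 20.0 = 42.021 m
H = 42.021 m / 0.0254 = 1654 in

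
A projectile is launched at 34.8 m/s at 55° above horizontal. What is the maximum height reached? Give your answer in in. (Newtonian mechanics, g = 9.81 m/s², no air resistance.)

H = v₀² × sin²(θ) / (2g) = 34.8² × sin(55°)² / (2 × 9.81) = 1211.04 × 0.67101 / 19.62 = 41.4179 m
H = 41.4179 m / 0.0254 = 1631 in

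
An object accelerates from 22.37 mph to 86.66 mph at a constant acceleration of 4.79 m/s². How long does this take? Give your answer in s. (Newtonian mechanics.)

v₀ = 22.37 mph × 0.44704 = 10.0003 m/s
v = 86.66 mph × 0.44704 = 38.7405 m/s
t = (v - v₀) / a = (38.7405 - 10.0003) / 4.79 = 6.0 s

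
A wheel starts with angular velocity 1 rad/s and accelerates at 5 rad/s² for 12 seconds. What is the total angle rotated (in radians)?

θ = ω₀t + ½αt² = 1×12 + ½×5×12² = 372.0 rad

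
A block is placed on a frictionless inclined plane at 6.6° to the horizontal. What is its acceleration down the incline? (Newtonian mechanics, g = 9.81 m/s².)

a = g sin(θ) = 9.81 × sin(6.6°) = 9.81 × 0.1149 = 1.13 m/s²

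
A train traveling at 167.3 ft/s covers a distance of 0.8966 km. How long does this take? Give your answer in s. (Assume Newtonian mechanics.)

d = 0.8966 km × 1000.0 = 896.6 m
v = 167.3 ft/s × 0.3048 = 50.993 m/s
t = d / v = 896.6 / 50.993 = 17.58 s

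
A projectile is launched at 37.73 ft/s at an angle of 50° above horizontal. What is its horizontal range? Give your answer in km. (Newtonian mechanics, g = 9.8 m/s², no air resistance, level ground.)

v₀ = 37.73 ft/s × 0.3048 = 11.5001 m/s
R = v₀² × sin(2θ) / g = 11.5001² × sin(2 × 50°) / 9.8 = 132.252 × 0.984808 / 9.8 = 13.2901 m
R = 13.2901 m / 1000.0 = 0.01329 km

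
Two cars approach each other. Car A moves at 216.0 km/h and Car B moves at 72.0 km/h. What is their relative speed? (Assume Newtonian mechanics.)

v_rel = v_A + v_B = 216.0 + 72.0 = 288.0 km/h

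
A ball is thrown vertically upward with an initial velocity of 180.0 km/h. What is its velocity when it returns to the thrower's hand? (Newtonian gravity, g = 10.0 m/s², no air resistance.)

By conservation of energy (no air resistance), the ball returns to the throw height with the same speed as launch, but directed downward.
|v_ground| = v₀ = 180.0 km/h
v_ground = 180.0 km/h (downward)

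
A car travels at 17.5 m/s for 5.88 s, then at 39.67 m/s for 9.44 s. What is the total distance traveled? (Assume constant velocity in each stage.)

d₁ = v₁t₁ = 17.5 × 5.88 = 102.9 m
d₂ = v₂t₂ = 39.67 × 9.44 = 374.4848 m
d_total = 102.9 + 374.4848 = 477.38 m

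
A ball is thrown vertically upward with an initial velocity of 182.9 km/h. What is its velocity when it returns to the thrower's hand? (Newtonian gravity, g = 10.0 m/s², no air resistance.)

By conservation of energy (no air resistance), the ball returns to the throw height with the same speed as launch, but directed downward.
|v_ground| = v₀ = 182.9 km/h
v_ground = 182.9 km/h (downward)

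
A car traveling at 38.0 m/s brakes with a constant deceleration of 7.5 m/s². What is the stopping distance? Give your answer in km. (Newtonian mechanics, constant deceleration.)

d = v₀² / (2a) = 38.0² / (2 × 7.5) = 1444.0 / 15.0 = 96.2667 m
d = 96.2667 m / 1000.0 = 0.09627 km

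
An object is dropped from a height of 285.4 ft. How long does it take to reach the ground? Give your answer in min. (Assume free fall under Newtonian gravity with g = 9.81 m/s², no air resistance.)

h = 285.4 ft × 0.3048 = 86.9899 m
t = √(2h/g) = √(2 × 86.9899 / 9.81) = 4.21129 s
t = 4.21129 s / 60.0 = 0.07019 min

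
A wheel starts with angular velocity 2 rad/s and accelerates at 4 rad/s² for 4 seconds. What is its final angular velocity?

ω = ω₀ + αt = 2 + 4 × 4 = 18 rad/s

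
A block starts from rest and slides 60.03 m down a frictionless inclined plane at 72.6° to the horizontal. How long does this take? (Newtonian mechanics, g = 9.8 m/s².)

a = g sin(θ) = 9.8 × sin(72.6°) = 9.3516 m/s²
t = √(2d/a) = √(2 × 60.03 / 9.3516) = 3.58 s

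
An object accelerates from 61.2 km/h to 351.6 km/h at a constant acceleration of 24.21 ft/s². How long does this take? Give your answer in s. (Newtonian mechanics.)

v₀ = 61.2 km/h × 0.2777777777777778 = 17.0 m/s
v = 351.6 km/h × 0.2777777777777778 = 97.6667 m/s
a = 24.21 ft/s² × 0.3048 = 7.37921 m/s²
t = (v - v₀) / a = (97.6667 - 17.0) / 7.37921 = 10.93 s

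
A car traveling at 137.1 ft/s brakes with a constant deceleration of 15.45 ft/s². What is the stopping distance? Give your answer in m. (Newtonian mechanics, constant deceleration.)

v₀ = 137.1 ft/s × 0.3048 = 41.7881 m/s
a = 15.45 ft/s² × 0.3048 = 4.70916 m/s²
d = v₀² / (2a) = 41.7881² / (2 × 4.70916) = 1746.25 / 9.41832 = 185.4 m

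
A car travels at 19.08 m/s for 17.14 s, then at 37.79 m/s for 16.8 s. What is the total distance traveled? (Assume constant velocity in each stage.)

d₁ = v₁t₁ = 19.08 × 17.14 = 327.0312 m
d₂ = v₂t₂ = 37.79 × 16.8 = 634.872 m
d_total = 327.0312 + 634.872 = 961.9 m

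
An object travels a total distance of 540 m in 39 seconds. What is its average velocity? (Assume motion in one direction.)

v_avg = Δd / Δt = 540 / 39 = 13.85 m/s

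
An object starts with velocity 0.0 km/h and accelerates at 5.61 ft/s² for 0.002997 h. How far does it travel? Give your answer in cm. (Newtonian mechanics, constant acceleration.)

v₀ = 0.0 km/h × 0.2777777777777778 = 0.0 m/s
a = 5.61 ft/s² × 0.3048 = 1.70993 m/s²
t = 0.002997 h × 3600.0 = 10.7892 s
d = v₀ × t + ½ × a × t² = 0.0 × 10.7892 + 0.5 × 1.70993 × 10.7892² = 99.5238 m
d = 99.5238 m / 0.01 = 9952 cm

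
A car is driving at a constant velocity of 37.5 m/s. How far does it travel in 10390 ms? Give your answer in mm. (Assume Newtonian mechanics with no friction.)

t = 10390 ms × 0.001 = 10.39 s
d = v × t = 37.5 × 10.39 = 389.625 m
d = 389.625 m / 0.001 = 389600 mm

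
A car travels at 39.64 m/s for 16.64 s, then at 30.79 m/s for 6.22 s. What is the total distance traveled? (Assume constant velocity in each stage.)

d₁ = v₁t₁ = 39.64 × 16.64 = 659.6096 m
d₂ = v₂t₂ = 30.79 × 6.22 = 191.5138 m
d_total = 659.6096 + 191.5138 = 851.12 m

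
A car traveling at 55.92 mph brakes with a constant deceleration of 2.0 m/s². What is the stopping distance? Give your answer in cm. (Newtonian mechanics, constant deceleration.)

v₀ = 55.92 mph × 0.44704 = 24.9985 m/s
d = v₀² / (2a) = 24.9985² / (2 × 2.0) = 624.925 / 4.0 = 156.231 m
d = 156.231 m / 0.01 = 15620 cm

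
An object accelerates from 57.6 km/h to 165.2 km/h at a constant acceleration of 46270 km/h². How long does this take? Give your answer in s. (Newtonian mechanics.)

v₀ = 57.6 km/h × 0.2777777777777778 = 16.0 m/s
v = 165.2 km/h × 0.2777777777777778 = 45.8889 m/s
a = 46270 km/h² × 7.716049382716049e-05 = 3.57022 m/s²
t = (v - v₀) / a = (45.8889 - 16.0) / 3.57022 = 8.372 s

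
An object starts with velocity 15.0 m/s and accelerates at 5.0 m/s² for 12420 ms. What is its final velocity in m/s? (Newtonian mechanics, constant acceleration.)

t = 12420 ms × 0.001 = 12.42 s
v = v₀ + a × t = 15.0 + 5.0 × 12.42 = 77.1 m/s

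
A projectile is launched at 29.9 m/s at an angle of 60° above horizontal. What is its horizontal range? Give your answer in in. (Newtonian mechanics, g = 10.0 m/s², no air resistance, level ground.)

R = v₀² × sin(2θ) / g = 29.9² × sin(2 × 60°) / 10.0 = 894.01 × 0.866025 / 10.0 = 77.4235 m
R = 77.4235 m / 0.0254 = 3048 in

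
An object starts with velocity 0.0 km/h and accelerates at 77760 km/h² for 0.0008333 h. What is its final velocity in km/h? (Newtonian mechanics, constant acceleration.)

v₀ = 0.0 km/h × 0.2777777777777778 = 0.0 m/s
a = 77760 km/h² × 7.716049382716049e-05 = 6.0 m/s²
t = 0.0008333 h × 3600.0 = 2.99988 s
v = v₀ + a × t = 0.0 + 6.0 × 2.99988 = 17.9993 m/s
v = 17.9993 m/s / 0.2777777777777778 = 64.8 km/h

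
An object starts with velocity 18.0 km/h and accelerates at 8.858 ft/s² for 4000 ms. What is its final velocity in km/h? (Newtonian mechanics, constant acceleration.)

v₀ = 18.0 km/h × 0.2777777777777778 = 5.0 m/s
a = 8.858 ft/s² × 0.3048 = 2.69992 m/s²
t = 4000 ms × 0.001 = 4.0 s
v = v₀ + a × t = 5.0 + 2.69992 × 4.0 = 15.7997 m/s
v = 15.7997 m/s / 0.2777777777777778 = 56.88 km/h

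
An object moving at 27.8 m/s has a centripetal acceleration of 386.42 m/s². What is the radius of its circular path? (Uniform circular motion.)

r = v²/a_c = 27.8²/386.42 = 2.0 m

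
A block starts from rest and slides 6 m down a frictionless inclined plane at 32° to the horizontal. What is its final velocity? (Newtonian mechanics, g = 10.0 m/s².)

a = g sin(θ) = 10.0 × sin(32°) = 5.2992 m/s²
v = √(2ad) = √(2 × 5.2992 × 6) = 7.97 m/s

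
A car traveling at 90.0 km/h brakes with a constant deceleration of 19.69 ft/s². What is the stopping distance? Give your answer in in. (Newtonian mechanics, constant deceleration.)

v₀ = 90.0 km/h × 0.2777777777777778 = 25.0 m/s
a = 19.69 ft/s² × 0.3048 = 6.00151 m/s²
d = v₀² / (2a) = 25.0² / (2 × 6.00151) = 625.0 / 12.003 = 52.0703 m
d = 52.0703 m / 0.0254 = 2050 in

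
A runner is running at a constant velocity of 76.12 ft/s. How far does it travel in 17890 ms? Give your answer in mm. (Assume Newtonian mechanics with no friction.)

v = 76.12 ft/s × 0.3048 = 23.2014 m/s
t = 17890 ms × 0.001 = 17.89 s
d = v × t = 23.2014 × 17.89 = 415.073 m
d = 415.073 m / 0.001 = 415100 mm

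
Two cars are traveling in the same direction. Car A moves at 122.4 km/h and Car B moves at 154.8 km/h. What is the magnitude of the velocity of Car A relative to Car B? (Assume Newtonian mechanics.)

v_rel = |v_A - v_B| = |122.4 - 154.8| = 32.4 km/h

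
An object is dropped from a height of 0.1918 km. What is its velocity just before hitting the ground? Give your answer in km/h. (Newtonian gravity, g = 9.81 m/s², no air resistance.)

h = 0.1918 km × 1000.0 = 191.8 m
v = √(2gh) = √(2 × 9.81 × 191.8) = 61.3442 m/s
v = 61.3442 m/s / 0.2777777777777778 = 220.8 km/h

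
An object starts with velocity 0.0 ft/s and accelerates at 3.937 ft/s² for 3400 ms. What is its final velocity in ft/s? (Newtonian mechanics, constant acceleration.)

v₀ = 0.0 ft/s × 0.3048 = 0.0 m/s
a = 3.937 ft/s² × 0.3048 = 1.2 m/s²
t = 3400 ms × 0.001 = 3.4 s
v = v₀ + a × t = 0.0 + 1.2 × 3.4 = 4.08 m/s
v = 4.08 m/s / 0.3048 = 13.39 ft/s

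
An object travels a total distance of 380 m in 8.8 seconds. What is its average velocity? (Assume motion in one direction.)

v_avg = Δd / Δt = 380 / 8.8 = 43.18 m/s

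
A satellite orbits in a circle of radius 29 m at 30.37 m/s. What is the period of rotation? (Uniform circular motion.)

T = 2πr/v = 2π×29/30.37 = 6.0 s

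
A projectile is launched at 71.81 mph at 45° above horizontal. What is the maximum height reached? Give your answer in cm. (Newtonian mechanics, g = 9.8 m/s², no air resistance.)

v₀ = 71.81 mph × 0.44704 = 32.1019 m/s
H = v₀² × sin²(θ) / (2g) = 32.1019² × sin(45°)² / (2 × 9.8) = 1030.53 × 0.5 / 19.6 = 26.289 m
H = 26.289 m / 0.01 = 2629 cm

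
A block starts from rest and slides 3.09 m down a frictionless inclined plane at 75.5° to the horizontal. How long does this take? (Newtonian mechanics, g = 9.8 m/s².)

a = g sin(θ) = 9.8 × sin(75.5°) = 9.4878 m/s²
t = √(2d/a) = √(2 × 3.09 / 9.4878) = 0.81 s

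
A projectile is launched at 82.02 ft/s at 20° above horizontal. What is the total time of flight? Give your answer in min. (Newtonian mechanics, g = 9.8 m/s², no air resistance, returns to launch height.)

v₀ = 82.02 ft/s × 0.3048 = 24.9997 m/s
T = 2 × v₀ × sin(θ) / g = 2 × 24.9997 × sin(20°) / 9.8 = 2 × 24.9997 × 0.34202 / 9.8 = 1.74498 s
T = 1.74498 s / 60.0 = 0.02908 min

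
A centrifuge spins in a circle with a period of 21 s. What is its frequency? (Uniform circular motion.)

f = 1/T = 1/21 = 0.0476 Hz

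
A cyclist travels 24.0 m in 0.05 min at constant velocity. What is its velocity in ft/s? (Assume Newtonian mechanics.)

t = 0.05 min × 60.0 = 3.0 s
v = d / t = 24.0 / 3.0 = 8.0 m/s
v = 8.0 m/s / 0.3048 = 26.25 ft/s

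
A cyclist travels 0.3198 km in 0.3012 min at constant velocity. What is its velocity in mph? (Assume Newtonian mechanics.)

d = 0.3198 km × 1000.0 = 319.8 m
t = 0.3012 min × 60.0 = 18.072 s
v = d / t = 319.8 / 18.072 = 17.6959 m/s
v = 17.6959 m/s / 0.44704 = 39.58 mph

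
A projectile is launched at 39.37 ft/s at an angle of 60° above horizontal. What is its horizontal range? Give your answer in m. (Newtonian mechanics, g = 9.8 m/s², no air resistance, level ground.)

v₀ = 39.37 ft/s × 0.3048 = 12.0 m/s
R = v₀² × sin(2θ) / g = 12.0² × sin(2 × 60°) / 9.8 = 144.0 × 0.866025 / 9.8 = 12.73 m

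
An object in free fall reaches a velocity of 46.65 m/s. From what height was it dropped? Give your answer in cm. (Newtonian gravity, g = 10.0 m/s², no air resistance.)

h = v² / (2g) = 46.65² / (2 × 10.0) = 108.811 m
h = 108.811 m / 0.01 = 10880 cm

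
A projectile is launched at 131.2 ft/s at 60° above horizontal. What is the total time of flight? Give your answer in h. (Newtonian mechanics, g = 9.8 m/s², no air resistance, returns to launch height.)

v₀ = 131.2 ft/s × 0.3048 = 39.9898 m/s
T = 2 × v₀ × sin(θ) / g = 2 × 39.9898 × sin(60°) / 9.8 = 2 × 39.9898 × 0.866025 / 9.8 = 7.06779 s
T = 7.06779 s / 3600.0 = 0.001963 h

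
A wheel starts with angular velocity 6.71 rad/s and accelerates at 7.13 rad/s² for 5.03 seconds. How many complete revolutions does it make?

θ = ω₀t + ½αt² = 6.71×5.03 + ½×7.13×5.03² = 123.9490085 rad
Total revolutions = θ/(2π) = 123.9490085/(2π) = 19.73
Complete revolutions = ⌊19.73⌋ = 19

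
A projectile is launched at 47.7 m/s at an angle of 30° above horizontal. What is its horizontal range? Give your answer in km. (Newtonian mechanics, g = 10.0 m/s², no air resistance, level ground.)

R = v₀² × sin(2θ) / g = 47.7² × sin(2 × 30°) / 10.0 = 2275.29 × 0.866025 / 10.0 = 197.046 m
R = 197.046 m / 1000.0 = 0.197 km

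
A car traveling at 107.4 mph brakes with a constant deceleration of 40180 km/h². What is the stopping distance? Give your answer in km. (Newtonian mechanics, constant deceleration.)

v₀ = 107.4 mph × 0.44704 = 48.0121 m/s
a = 40180 km/h² × 7.716049382716049e-05 = 3.10031 m/s²
d = v₀² / (2a) = 48.0121² / (2 × 3.10031) = 2305.16 / 6.20062 = 371.763 m
d = 371.763 m / 1000.0 = 0.3718 km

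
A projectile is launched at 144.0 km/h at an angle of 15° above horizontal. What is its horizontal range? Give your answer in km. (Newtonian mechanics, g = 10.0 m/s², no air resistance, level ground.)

v₀ = 144.0 km/h × 0.2777777777777778 = 40.0 m/s
R = v₀² × sin(2θ) / g = 40.0² × sin(2 × 15°) / 10.0 = 1600.0 × 0.5 / 10.0 = 80.0 m
R = 80.0 m / 1000.0 = 0.08 km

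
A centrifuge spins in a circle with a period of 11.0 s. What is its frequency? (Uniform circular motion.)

f = 1/T = 1/11.0 = 0.0909 Hz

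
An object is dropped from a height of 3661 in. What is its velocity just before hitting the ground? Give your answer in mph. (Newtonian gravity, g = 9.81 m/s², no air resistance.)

h = 3661 in × 0.0254 = 92.9894 m
v = √(2gh) = √(2 × 9.81 × 92.9894) = 42.7136 m/s
v = 42.7136 m/s / 0.44704 = 95.55 mph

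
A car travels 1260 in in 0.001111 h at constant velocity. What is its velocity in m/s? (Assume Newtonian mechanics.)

d = 1260 in × 0.0254 = 32.004 m
t = 0.001111 h × 3600.0 = 3.9996 s
v = d / t = 32.004 / 3.9996 = 8.002 m/s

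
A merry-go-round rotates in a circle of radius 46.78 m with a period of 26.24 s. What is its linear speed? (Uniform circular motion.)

v = 2πr/T = 2π×46.78/26.24 = 11.2 m/s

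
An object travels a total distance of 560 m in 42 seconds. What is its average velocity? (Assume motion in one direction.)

v_avg = Δd / Δt = 560 / 42 = 13.33 m/s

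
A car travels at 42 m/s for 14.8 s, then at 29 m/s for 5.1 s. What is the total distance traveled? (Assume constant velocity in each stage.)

d₁ = v₁t₁ = 42 × 14.8 = 621.6 m
d₂ = v₂t₂ = 29 × 5.1 = 147.9 m
d_total = 621.6 + 147.9 = 769.5 m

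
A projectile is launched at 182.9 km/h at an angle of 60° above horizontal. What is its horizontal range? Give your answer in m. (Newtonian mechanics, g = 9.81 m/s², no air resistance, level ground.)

v₀ = 182.9 km/h × 0.2777777777777778 = 50.8056 m/s
R = v₀² × sin(2θ) / g = 50.8056² × sin(2 × 60°) / 9.81 = 2581.21 × 0.866025 / 9.81 = 227.9 m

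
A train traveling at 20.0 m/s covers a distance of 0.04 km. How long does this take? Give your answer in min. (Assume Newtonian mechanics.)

d = 0.04 km × 1000.0 = 40.0 m
t = d / v = 40.0 / 20.0 = 2.0 s
t = 2.0 s / 60.0 = 0.03333 min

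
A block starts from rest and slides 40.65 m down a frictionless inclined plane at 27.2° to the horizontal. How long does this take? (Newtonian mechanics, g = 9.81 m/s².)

a = g sin(θ) = 9.81 × sin(27.2°) = 4.4841 m/s²
t = √(2d/a) = √(2 × 40.65 / 4.4841) = 4.26 s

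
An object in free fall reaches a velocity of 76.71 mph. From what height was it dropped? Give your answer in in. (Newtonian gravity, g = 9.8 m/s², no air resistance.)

v = 76.71 mph × 0.44704 = 34.2924 m/s
h = v² / (2g) = 34.2924² / (2 × 9.8) = 59.9984 m
h = 59.9984 m / 0.0254 = 2362 in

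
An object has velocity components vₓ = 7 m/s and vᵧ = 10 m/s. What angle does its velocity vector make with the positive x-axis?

θ = arctan(vᵧ/vₓ) = arctan(10/7) = 55.01°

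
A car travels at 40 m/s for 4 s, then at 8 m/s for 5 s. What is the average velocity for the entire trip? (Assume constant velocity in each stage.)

d₁ = v₁t₁ = 40 × 4 = 160 m
d₂ = v₂t₂ = 8 × 5 = 40 m
d_total = 200 m, t_total = 9 s
v_avg = d_total/t_total = 200/9 = 22.22 m/s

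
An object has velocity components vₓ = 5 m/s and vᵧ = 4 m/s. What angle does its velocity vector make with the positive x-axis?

θ = arctan(vᵧ/vₓ) = arctan(4/5) = 38.66°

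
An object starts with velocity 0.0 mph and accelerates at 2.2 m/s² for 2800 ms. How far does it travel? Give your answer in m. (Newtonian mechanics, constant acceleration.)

v₀ = 0.0 mph × 0.44704 = 0.0 m/s
t = 2800 ms × 0.001 = 2.8 s
d = v₀ × t + ½ × a × t² = 0.0 × 2.8 + 0.5 × 2.2 × 2.8² = 8.624 m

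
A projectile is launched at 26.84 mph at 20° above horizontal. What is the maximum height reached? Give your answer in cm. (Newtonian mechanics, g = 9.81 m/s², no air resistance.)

v₀ = 26.84 mph × 0.44704 = 11.99855 m/s
H = v₀² × sin²(θ) / (2g) = 11.99855² × sin(20°)² / (2 × 9.81) = 143.9652 × 0.1169778 / 19.62 = 0.8583452 m
H = 0.8583452 m / 0.01 = 85.83 cm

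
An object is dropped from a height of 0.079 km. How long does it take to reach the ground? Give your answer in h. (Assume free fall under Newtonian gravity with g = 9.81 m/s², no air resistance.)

h = 0.079 km × 1000.0 = 79.0 m
t = √(2h/g) = √(2 × 79.0 / 9.81) = 4.01323 s
t = 4.01323 s / 3600.0 = 0.001115 h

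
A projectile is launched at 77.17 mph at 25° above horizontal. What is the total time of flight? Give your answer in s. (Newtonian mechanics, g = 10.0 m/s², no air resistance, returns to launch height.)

v₀ = 77.17 mph × 0.44704 = 34.4981 m/s
T = 2 × v₀ × sin(θ) / g = 2 × 34.4981 × sin(25°) / 10.0 = 2 × 34.4981 × 0.422618 / 10.0 = 2.916 s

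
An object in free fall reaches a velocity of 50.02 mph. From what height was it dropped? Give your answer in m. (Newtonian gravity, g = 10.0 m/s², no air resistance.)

v = 50.02 mph × 0.44704 = 22.3609 m/s
h = v² / (2g) = 22.3609² / (2 × 10.0) = 25.0 m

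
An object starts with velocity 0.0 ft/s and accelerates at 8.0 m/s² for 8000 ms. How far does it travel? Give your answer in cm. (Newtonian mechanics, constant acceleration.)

v₀ = 0.0 ft/s × 0.3048 = 0.0 m/s
t = 8000 ms × 0.001 = 8.0 s
d = v₀ × t + ½ × a × t² = 0.0 × 8.0 + 0.5 × 8.0 × 8.0² = 256.0 m
d = 256.0 m / 0.01 = 25600 cm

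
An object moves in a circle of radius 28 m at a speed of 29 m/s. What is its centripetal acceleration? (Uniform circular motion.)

a_c = v²/r = 29²/28 = 841/28 = 30.04 m/s²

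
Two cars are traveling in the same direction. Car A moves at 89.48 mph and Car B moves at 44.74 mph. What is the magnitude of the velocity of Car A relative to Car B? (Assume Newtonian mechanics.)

v_rel = |v_A - v_B| = |89.48 - 44.74| = 44.74 mph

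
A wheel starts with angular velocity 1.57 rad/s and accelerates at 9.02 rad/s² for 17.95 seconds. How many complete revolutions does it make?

θ = ω₀t + ½αt² = 1.57×17.95 + ½×9.02×17.95² = 1481.314775 rad
Total revolutions = θ/(2π) = 1481.314775/(2π) = 235.76
Complete revolutions = ⌊235.76⌋ = 235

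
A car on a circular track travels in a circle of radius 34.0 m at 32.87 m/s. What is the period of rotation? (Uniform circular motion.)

T = 2πr/v = 2π×34.0/32.87 = 6.5 s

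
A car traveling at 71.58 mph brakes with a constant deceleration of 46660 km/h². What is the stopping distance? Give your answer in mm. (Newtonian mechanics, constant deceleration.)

v₀ = 71.58 mph × 0.44704 = 31.9991 m/s
a = 46660 km/h² × 7.716049382716049e-05 = 3.60031 m/s²
d = v₀² / (2a) = 31.9991² / (2 × 3.60031) = 1023.94 / 7.20062 = 142.202 m
d = 142.202 m / 0.001 = 142200 mm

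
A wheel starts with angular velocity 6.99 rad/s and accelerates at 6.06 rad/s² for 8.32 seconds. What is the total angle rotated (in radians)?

θ = ω₀t + ½αt² = 6.99×8.32 + ½×6.06×8.32² = 267.9 rad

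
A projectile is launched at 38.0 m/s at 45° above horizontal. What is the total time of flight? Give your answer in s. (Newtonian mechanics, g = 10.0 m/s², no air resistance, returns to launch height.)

T = 2 × v₀ × sin(θ) / g = 2 × 38.0 × sin(45°) / 10.0 = 2 × 38.0 × 0.707107 / 10.0 = 5.374 s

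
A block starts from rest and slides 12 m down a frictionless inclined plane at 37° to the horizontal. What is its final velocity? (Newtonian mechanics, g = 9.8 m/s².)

a = g sin(θ) = 9.8 × sin(37°) = 5.8978 m/s²
v = √(2ad) = √(2 × 5.8978 × 12) = 11.9 m/s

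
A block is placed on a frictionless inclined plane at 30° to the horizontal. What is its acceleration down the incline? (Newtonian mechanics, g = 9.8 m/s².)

a = g sin(θ) = 9.8 × sin(30°) = 9.8 × 0.5 = 4.9 m/s²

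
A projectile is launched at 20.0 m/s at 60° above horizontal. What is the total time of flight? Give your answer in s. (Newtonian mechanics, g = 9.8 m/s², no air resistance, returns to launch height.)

T = 2 × v₀ × sin(θ) / g = 2 × 20.0 × sin(60°) / 9.8 = 2 × 20.0 × 0.866025 / 9.8 = 3.535 s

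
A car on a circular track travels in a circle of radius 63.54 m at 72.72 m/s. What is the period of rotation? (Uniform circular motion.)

T = 2πr/v = 2π×63.54/72.72 = 5.49 s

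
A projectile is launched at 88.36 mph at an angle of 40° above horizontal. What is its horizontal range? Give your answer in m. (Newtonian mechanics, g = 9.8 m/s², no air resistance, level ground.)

v₀ = 88.36 mph × 0.44704 = 39.5005 m/s
R = v₀² × sin(2θ) / g = 39.5005² × sin(2 × 40°) / 9.8 = 1560.29 × 0.984808 / 9.8 = 156.8 m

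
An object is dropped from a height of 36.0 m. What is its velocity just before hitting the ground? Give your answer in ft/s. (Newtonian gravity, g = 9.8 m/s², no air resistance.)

v = √(2gh) = √(2 × 9.8 × 36.0) = 26.5631 m/s
v = 26.5631 m/s / 0.3048 = 87.15 ft/s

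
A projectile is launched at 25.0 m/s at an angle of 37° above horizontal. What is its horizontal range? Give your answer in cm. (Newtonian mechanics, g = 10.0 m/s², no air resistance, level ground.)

R = v₀² × sin(2θ) / g = 25.0² × sin(2 × 37°) / 10.0 = 625.0 × 0.961262 / 10.0 = 60.0789 m
R = 60.0789 m / 0.01 = 6008 cm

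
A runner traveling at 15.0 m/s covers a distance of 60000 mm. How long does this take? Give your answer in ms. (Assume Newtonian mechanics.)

d = 60000 mm × 0.001 = 60.0 m
t = d / v = 60.0 / 15.0 = 4.0 s
t = 4.0 s / 0.001 = 4000 ms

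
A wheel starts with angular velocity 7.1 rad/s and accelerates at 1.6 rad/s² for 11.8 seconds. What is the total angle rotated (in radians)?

θ = ω₀t + ½αt² = 7.1×11.8 + ½×1.6×11.8² = 195.17 rad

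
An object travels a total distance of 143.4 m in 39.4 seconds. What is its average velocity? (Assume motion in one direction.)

v_avg = Δd / Δt = 143.4 / 39.4 = 3.64 m/s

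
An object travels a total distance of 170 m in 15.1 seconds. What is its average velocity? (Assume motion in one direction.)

v_avg = Δd / Δt = 170 / 15.1 = 11.26 m/s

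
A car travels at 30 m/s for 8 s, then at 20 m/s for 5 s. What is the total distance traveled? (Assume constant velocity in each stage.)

d₁ = v₁t₁ = 30 × 8 = 240 m
d₂ = v₂t₂ = 20 × 5 = 100 m
d_total = 240 + 100 = 340 m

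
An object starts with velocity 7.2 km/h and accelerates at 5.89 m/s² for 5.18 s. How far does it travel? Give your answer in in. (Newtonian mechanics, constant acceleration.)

v₀ = 7.2 km/h × 0.2777777777777778 = 2.0 m/s
d = v₀ × t + ½ × a × t² = 2.0 × 5.18 + 0.5 × 5.89 × 5.18² = 89.3814 m
d = 89.3814 m / 0.0254 = 3519 in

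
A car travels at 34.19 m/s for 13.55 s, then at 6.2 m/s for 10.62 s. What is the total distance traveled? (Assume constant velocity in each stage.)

d₁ = v₁t₁ = 34.19 × 13.55 = 463.2745 m
d₂ = v₂t₂ = 6.2 × 10.62 = 65.844 m
d_total = 463.2745 + 65.844 = 529.12 m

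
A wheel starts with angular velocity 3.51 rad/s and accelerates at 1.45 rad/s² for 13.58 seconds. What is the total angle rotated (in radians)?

θ = ω₀t + ½αt² = 3.51×13.58 + ½×1.45×13.58² = 181.37 rad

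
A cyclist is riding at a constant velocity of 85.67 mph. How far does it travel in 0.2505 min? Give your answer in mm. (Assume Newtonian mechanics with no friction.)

v = 85.67 mph × 0.44704 = 38.2979 m/s
t = 0.2505 min × 60.0 = 15.03 s
d = v × t = 38.2979 × 15.03 = 575.617 m
d = 575.617 m / 0.001 = 575600 mm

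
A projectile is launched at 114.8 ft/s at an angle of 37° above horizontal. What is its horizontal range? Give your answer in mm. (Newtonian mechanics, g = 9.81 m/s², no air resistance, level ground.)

v₀ = 114.8 ft/s × 0.3048 = 34.991 m/s
R = v₀² × sin(2θ) / g = 34.991² × sin(2 × 37°) / 9.81 = 1224.37 × 0.961262 / 9.81 = 119.974 m
R = 119.974 m / 0.001 = 120000 mm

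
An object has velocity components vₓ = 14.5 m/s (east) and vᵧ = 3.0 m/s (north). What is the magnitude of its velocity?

|v| = √(vₓ² + vᵧ²) = √(14.5² + 3.0²) = √(219.25) = 14.81 m/s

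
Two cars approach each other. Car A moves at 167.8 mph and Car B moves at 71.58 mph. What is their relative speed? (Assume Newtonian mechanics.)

v_rel = v_A + v_B = 167.8 + 71.58 = 239.38 mph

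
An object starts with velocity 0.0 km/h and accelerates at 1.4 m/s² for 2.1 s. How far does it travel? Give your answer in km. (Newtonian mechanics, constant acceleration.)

v₀ = 0.0 km/h × 0.2777777777777778 = 0.0 m/s
d = v₀ × t + ½ × a × t² = 0.0 × 2.1 + 0.5 × 1.4 × 2.1² = 3.087 m
d = 3.087 m / 1000.0 = 0.003087 km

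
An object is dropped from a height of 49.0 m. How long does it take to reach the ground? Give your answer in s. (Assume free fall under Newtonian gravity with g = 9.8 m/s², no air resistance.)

t = √(2h/g) = √(2 × 49.0 / 9.8) = 3.162 s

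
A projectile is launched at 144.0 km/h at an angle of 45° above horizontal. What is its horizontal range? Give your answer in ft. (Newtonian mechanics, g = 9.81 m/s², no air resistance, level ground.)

v₀ = 144.0 km/h × 0.2777777777777778 = 40.0 m/s
R = v₀² × sin(2θ) / g = 40.0² × sin(2 × 45°) / 9.81 = 1600.0 × 1.0 / 9.81 = 163.099 m
R = 163.099 m / 0.3048 = 535.1 ft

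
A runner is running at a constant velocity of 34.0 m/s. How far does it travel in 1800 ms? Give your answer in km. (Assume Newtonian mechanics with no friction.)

t = 1800 ms × 0.001 = 1.8 s
d = v × t = 34.0 × 1.8 = 61.2 m
d = 61.2 m / 1000.0 = 0.0612 km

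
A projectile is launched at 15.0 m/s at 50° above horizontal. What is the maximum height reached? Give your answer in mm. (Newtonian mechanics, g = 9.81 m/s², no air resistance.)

H = v₀² × sin²(θ) / (2g) = 15.0² × sin(50°)² / (2 × 9.81) = 225.0 × 0.586824 / 19.62 = 6.72963 m
H = 6.72963 m / 0.001 = 6730 mm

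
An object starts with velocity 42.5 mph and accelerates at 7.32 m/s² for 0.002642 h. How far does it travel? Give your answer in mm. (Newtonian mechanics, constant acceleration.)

v₀ = 42.5 mph × 0.44704 = 18.9992 m/s
t = 0.002642 h × 3600.0 = 9.5112 s
d = v₀ × t + ½ × a × t² = 18.9992 × 9.5112 + 0.5 × 7.32 × 9.5112² = 511.799 m
d = 511.799 m / 0.001 = 511800 mm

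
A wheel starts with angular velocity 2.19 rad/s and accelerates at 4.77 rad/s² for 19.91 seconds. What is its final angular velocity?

ω = ω₀ + αt = 2.19 + 4.77 × 19.91 = 97.16 rad/s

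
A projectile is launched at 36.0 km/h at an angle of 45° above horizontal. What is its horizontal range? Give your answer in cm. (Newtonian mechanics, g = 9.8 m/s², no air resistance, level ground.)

v₀ = 36.0 km/h × 0.2777777777777778 = 10.0 m/s
R = v₀² × sin(2θ) / g = 10.0² × sin(2 × 45°) / 9.8 = 100.0 × 1.0 / 9.8 = 10.2041 m
R = 10.2041 m / 0.01 = 1020 cm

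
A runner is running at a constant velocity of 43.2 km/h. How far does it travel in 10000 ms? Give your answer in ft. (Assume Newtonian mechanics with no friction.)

v = 43.2 km/h × 0.2777777777777778 = 12.0 m/s
t = 10000 ms × 0.001 = 10.0 s
d = v × t = 12.0 × 10.0 = 120.0 m
d = 120.0 m / 0.3048 = 393.7 ft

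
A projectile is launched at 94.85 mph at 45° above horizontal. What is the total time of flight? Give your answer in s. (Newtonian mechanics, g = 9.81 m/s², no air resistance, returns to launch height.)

v₀ = 94.85 mph × 0.44704 = 42.4017 m/s
T = 2 × v₀ × sin(θ) / g = 2 × 42.4017 × sin(45°) / 9.81 = 2 × 42.4017 × 0.707107 / 9.81 = 6.113 s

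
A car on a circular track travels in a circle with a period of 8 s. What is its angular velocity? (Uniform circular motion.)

ω = 2π/T = 2π/8 = 0.7854 rad/s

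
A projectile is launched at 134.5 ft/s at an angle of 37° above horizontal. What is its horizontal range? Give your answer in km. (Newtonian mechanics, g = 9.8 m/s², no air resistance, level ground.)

v₀ = 134.5 ft/s × 0.3048 = 40.9956 m/s
R = v₀² × sin(2θ) / g = 40.9956² × sin(2 × 37°) / 9.8 = 1680.64 × 0.961262 / 9.8 = 164.851 m
R = 164.851 m / 1000.0 = 0.1649 km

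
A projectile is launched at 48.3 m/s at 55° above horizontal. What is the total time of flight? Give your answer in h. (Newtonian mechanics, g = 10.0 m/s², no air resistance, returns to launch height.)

T = 2 × v₀ × sin(θ) / g = 2 × 48.3 × sin(55°) / 10.0 = 2 × 48.3 × 0.819152 / 10.0 = 7.91301 s
T = 7.91301 s / 3600.0 = 0.002198 h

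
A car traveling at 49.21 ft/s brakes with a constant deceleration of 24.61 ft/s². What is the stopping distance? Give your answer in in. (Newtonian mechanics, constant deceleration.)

v₀ = 49.21 ft/s × 0.3048 = 14.9992 m/s
a = 24.61 ft/s² × 0.3048 = 7.50113 m/s²
d = v₀² / (2a) = 14.9992² / (2 × 7.50113) = 224.976 / 15.0023 = 14.9961 m
d = 14.9961 m / 0.0254 = 590.4 in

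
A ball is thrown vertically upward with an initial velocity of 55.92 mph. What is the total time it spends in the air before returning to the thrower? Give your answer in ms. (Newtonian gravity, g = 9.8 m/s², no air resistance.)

v₀ = 55.92 mph × 0.44704 = 24.9985 m/s
t_total = 2 × v₀ / g = 2 × 24.9985 / 9.8 = 5.10173 s
t_total = 5.10173 s / 0.001 = 5102 ms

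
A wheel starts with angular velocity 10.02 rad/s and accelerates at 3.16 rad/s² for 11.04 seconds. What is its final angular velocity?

ω = ω₀ + αt = 10.02 + 3.16 × 11.04 = 44.91 rad/s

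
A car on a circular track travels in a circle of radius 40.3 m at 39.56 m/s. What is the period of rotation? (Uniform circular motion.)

T = 2πr/v = 2π×40.3/39.56 = 6.4 s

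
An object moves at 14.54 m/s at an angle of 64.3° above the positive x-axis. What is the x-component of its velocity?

vₓ = v cos(θ) = 14.54 × cos(64.3°) = 6.31 m/s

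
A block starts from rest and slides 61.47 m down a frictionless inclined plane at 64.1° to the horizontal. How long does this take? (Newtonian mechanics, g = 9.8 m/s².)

a = g sin(θ) = 9.8 × sin(64.1°) = 8.8157 m/s²
t = √(2d/a) = √(2 × 61.47 / 8.8157) = 3.73 s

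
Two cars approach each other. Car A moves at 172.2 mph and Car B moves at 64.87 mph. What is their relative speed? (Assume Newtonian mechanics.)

v_rel = v_A + v_B = 172.2 + 64.87 = 237.07 mph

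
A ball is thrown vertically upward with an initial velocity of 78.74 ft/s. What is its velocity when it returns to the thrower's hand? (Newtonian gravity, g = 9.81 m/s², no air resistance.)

By conservation of energy (no air resistance), the ball returns to the throw height with the same speed as launch, but directed downward.
|v_ground| = v₀ = 78.74 ft/s
v_ground = 78.74 ft/s (downward)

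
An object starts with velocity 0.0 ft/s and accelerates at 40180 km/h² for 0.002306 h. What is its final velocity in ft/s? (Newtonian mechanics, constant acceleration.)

v₀ = 0.0 ft/s × 0.3048 = 0.0 m/s
a = 40180 km/h² × 7.716049382716049e-05 = 3.10031 m/s²
t = 0.002306 h × 3600.0 = 8.3016 s
v = v₀ + a × t = 0.0 + 3.10031 × 8.3016 = 25.7375 m/s
v = 25.7375 m/s / 0.3048 = 84.44 ft/s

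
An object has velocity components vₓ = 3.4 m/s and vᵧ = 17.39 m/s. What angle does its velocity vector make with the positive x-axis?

θ = arctan(vᵧ/vₓ) = arctan(17.39/3.4) = 78.94°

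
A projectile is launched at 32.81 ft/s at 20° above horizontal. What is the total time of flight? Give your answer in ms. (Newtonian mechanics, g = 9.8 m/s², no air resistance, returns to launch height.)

v₀ = 32.81 ft/s × 0.3048 = 10.0005 m/s
T = 2 × v₀ × sin(θ) / g = 2 × 10.0005 × sin(20°) / 9.8 = 2 × 10.0005 × 0.34202 / 9.8 = 0.698035 s
T = 0.698035 s / 0.001 = 698.0 ms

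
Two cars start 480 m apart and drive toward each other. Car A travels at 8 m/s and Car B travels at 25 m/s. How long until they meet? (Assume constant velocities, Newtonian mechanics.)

Combined speed: v_combined = 8 + 25 = 33 m/s
Time to meet: t = d/v_combined = 480/33 = 14.55 s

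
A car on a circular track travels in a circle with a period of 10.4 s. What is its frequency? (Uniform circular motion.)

f = 1/T = 1/10.4 = 0.0962 Hz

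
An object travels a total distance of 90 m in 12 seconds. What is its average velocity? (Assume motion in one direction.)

v_avg = Δd / Δt = 90 / 12 = 7.5 m/s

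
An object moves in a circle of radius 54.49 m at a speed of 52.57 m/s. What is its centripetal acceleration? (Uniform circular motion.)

a_c = v²/r = 52.57²/54.49 = 2763.6049/54.49 = 50.72 m/s²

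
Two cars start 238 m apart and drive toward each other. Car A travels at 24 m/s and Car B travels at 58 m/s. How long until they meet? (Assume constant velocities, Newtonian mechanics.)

Combined speed: v_combined = 24 + 58 = 82 m/s
Time to meet: t = d/v_combined = 238/82 = 2.9 s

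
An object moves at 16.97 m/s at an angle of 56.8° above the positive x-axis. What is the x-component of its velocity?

vₓ = v cos(θ) = 16.97 × cos(56.8°) = 9.29 m/s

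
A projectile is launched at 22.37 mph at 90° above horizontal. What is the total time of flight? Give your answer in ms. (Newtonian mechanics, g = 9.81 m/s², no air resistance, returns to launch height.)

v₀ = 22.37 mph × 0.44704 = 10.0003 m/s
T = 2 × v₀ × sin(θ) / g = 2 × 10.0003 × sin(90°) / 9.81 = 2 × 10.0003 × 1.0 / 9.81 = 2.0388 s
T = 2.0388 s / 0.001 = 2039 ms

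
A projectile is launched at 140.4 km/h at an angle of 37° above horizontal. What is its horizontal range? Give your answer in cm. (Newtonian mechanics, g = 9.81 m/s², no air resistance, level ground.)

v₀ = 140.4 km/h × 0.2777777777777778 = 39.0 m/s
R = v₀² × sin(2θ) / g = 39.0² × sin(2 × 37°) / 9.81 = 1521.0 × 0.961262 / 9.81 = 149.04 m
R = 149.04 m / 0.01 = 14900 cm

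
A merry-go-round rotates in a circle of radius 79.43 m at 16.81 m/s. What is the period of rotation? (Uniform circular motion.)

T = 2πr/v = 2π×79.43/16.81 = 29.69 s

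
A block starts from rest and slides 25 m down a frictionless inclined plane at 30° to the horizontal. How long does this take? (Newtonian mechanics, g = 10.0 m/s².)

a = g sin(θ) = 10.0 × sin(30°) = 5.0 m/s²
t = √(2d/a) = √(2 × 25 / 5.0) = 3.16 s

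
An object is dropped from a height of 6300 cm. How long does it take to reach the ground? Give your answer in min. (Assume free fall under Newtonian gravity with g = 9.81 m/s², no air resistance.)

h = 6300 cm × 0.01 = 63.0 m
t = √(2h/g) = √(2 × 63.0 / 9.81) = 3.58386 s
t = 3.58386 s / 60.0 = 0.05973 min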